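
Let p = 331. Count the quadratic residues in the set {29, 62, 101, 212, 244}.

(29/331) = -1 → non-residue.
(62/331) = -1 → non-residue.
(101/331) = -1 → non-residue.
(212/331) = +1 → QR.
(244/331) = -1 → non-residue.
Total quadratic residues among the 5: 1.

1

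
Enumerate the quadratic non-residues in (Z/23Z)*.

Square k = 1,…,11 (k and 23−k give the same square):
1²=1, 2²=4, 3²=9, 4²=16, 5²≡2, 6²≡13, 7²≡3, 8²≡18, 9²≡12, 10²≡8, 11²≡6 (mod 23).
The residues are {1, 2, 3, 4, 6, 8, 9, 12, 13, 16, 18}; the non-residues are the remaining 11 nonzero classes.

5,7,10,11,14,15,17,19,20,21,22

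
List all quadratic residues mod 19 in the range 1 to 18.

1,4,5,6,7,9,11,16,17

Square k = 1,…,9 (k and 19−k give the same square):
1²=1, 2²=4, 3²=9, 4²=16, 5²≡6, 6²≡17, 7²≡11, 8²≡7, 9²≡5 (mod 19).
So the quadratic residues mod 19 are {1, 4, 5, 6, 7, 9, 11, 16, 17}.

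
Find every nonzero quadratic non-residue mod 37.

Square k = 1,…,18 (k and 37−k give the same square):
1²=1, 2²=4, 3²=9, 4²=16, 5²=25, 6²=36, 7²≡12, 8²≡27, 9²≡7, 10²≡26, 11²≡10, 12²≡33, 13²≡21, 14²≡11, 15²≡3, 16²≡34, 17²≡30, 18²≡28 (mod 37).
The residues are {1, 3, 4, 7, 9, 10, 11, 12, 16, 21, 25, 26, 27, 28, 30, 33, 34, 36}; the non-residues are the remaining 18 nonzero classes.

2 5 6 8 13 14 15 17 18 19 20 22 23 24 29 31 32 35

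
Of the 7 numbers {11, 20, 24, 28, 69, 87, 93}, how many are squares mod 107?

(11/107) = +1 → QR.
(20/107) = -1 → non-residue.
(24/107) = -1 → non-residue.
(28/107) = -1 → non-residue.
(69/107) = +1 → QR.
(87/107) = +1 → QR.
(93/107) = -1 → non-residue.
Total quadratic residues among the 7: 3.

3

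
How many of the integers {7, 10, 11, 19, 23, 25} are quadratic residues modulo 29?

3

(7/29) = +1 → QR.
(10/29) = -1 → non-residue.
(11/29) = -1 → non-residue.
(19/29) = -1 → non-residue.
(23/29) = +1 → QR.
(25/29) = +1 → QR.
Total quadratic residues among the 6: 3.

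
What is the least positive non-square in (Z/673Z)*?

5

(2/673) = +1, so 2 is a residue.
(3/673) = +1, so 3 is a residue.
(4/673) = +1, so 4 is a residue.
(5/673) = −1, so 5 is the smallest positive non-residue mod 673.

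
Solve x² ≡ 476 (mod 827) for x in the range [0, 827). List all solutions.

192, 635

Since 827 ≡ 3 (mod 4), a square root of 476 is 476^((827+1)/4) = 476^207 mod 827.
Repeated squaring: 476^2≡805, 476^4≡484, 476^8≡215, 476^16≡740, 476^32≡126, 476^64≡163, 476^128≡105 (mod 827).
476^207 = 476^(128+64+8+4+2+1) ≡ 192 (mod 827).
Check: 192² = 36864 ≡ 476 (mod 827). The two roots are 192 and 635.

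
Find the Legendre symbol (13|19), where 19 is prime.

Reciprocity: 13 ≡ 1 and 19 ≡ 3 (mod 4), so (13/19) = +(19/13).
Reduce top mod 13: now compute (6/13).
Pull out 2: since 13 ≡ 5 (mod 8), (2/13) = -1.
Reciprocity: 3 ≡ 3 and 13 ≡ 1 (mod 4), so (3/13) = +(13/3).
Reduce top mod 3: now compute (1/3).
Reached (1/3) = 1. Collecting the sign flips along the way, the symbol is -1.

-1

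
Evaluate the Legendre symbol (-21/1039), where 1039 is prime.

First reduce: -21 ≡ 1018 (mod 1039).
Pull out 2: since 1039 ≡ 7 (mod 8), (2/1039) = +1.
Reciprocity: 509 ≡ 1 and 1039 ≡ 3 (mod 4), so (509/1039) = +(1039/509).
Reduce top mod 509: now compute (21/509).
Reciprocity: 21 ≡ 1 and 509 ≡ 1 (mod 4), so (21/509) = +(509/21).
Reduce top mod 21: now compute (5/21).
Reciprocity: 5 ≡ 1 and 21 ≡ 1 (mod 4), so (5/21) = +(21/5).
Reduce top mod 5: now compute (1/5).
Reached (1/5) = 1. Collecting the sign flips along the way, the symbol is +1.

1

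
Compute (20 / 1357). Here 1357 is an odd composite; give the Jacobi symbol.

Pull out 2^2: since 1357 ≡ 5 (mod 8), (2/1357) = -1, so (2/1357)^2 = +1.
Reciprocity: 5 ≡ 1 and 1357 ≡ 1 (mod 4), so (5/1357) = +(1357/5).
Reduce top mod 5: now compute (2/5).
Pull out 2: since 5 ≡ 5 (mod 8), (2/5) = -1.
Reached (1/5) = 1. Collecting the sign flips along the way, the symbol is -1.

-1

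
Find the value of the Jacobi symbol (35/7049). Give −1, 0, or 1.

Reciprocity: 35 ≡ 3 and 7049 ≡ 1 (mod 4), so (35/7049) = +(7049/35).
Reduce top mod 35: now compute (14/35).
Pull out 2: since 35 ≡ 3 (mod 8), (2/35) = -1.
Reciprocity: 7 ≡ 3 and 35 ≡ 3 (mod 4), so (7/35) = −(35/7).
Reduce top mod 7: now compute (0/7).
Top reduces to 0: gcd > 1, so the symbol is 0.

0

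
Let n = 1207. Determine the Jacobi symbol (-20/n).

1

First reduce: -20 ≡ 1187 (mod 1207).
Reciprocity: 1187 ≡ 3 and 1207 ≡ 3 (mod 4), so (1187/1207) = −(1207/1187).
Reduce top mod 1187: now compute (20/1187).
Pull out 2^2: since 1187 ≡ 3 (mod 8), (2/1187) = -1, so (2/1187)^2 = +1.
Reciprocity: 5 ≡ 1 and 1187 ≡ 3 (mod 4), so (5/1187) = +(1187/5).
Reduce top mod 5: now compute (2/5).
Pull out 2: since 5 ≡ 5 (mod 8), (2/5) = -1.
Reached (1/5) = 1. Collecting the sign flips along the way, the symbol is +1.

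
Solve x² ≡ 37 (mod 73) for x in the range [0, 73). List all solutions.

16, 57

73 ≡ 1 (mod 4), so we find a root by search.
Trying successive values, 16² = 256 ≡ 37 (mod 73). The other root is 73 − 16 = 57.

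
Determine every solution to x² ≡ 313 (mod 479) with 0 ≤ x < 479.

68, 411

Since 479 ≡ 3 (mod 4), a square root of 313 is 313^((479+1)/4) = 313^120 mod 479.
Repeated squaring: 313^2≡253, 313^4≡302, 313^8≡194, 313^16≡274, 313^32≡352, 313^64≡322 (mod 479).
313^120 = 313^(64+32+16+8) ≡ 411 (mod 479).
Check: 411² = 168921 ≡ 313 (mod 479). The two roots are 68 and 411.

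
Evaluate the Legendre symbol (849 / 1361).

1

Reciprocity: 849 ≡ 1 and 1361 ≡ 1 (mod 4), so (849/1361) = +(1361/849).
Reduce top mod 849: now compute (512/849).
Pull out 2^9: since 849 ≡ 1 (mod 8), (2/849) = +1, so (2/849)^9 = +1.
Reached (1/849) = 1. Collecting the sign flips along the way, the symbol is +1.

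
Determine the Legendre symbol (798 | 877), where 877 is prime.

Pull out 2: since 877 ≡ 5 (mod 8), (2/877) = -1.
Reciprocity: 399 ≡ 3 and 877 ≡ 1 (mod 4), so (399/877) = +(877/399).
Reduce top mod 399: now compute (79/399).
Reciprocity: 79 ≡ 3 and 399 ≡ 3 (mod 4), so (79/399) = −(399/79).
Reduce top mod 79: now compute (4/79).
Pull out 2^2: since 79 ≡ 7 (mod 8), (2/79) = +1, so (2/79)^2 = +1.
Reached (1/79) = 1. Collecting the sign flips along the way, the symbol is +1.

1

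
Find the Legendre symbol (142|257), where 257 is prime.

Pull out 2: since 257 ≡ 1 (mod 8), (2/257) = +1.
Reciprocity: 71 ≡ 3 and 257 ≡ 1 (mod 4), so (71/257) = +(257/71).
Reduce top mod 71: now compute (44/71).
Pull out 2^2: since 71 ≡ 7 (mod 8), (2/71) = +1, so (2/71)^2 = +1.
Reciprocity: 11 ≡ 3 and 71 ≡ 3 (mod 4), so (11/71) = −(71/11).
Reduce top mod 11: now compute (5/11).
Reciprocity: 5 ≡ 1 and 11 ≡ 3 (mod 4), so (5/11) = +(11/5).
Reduce top mod 5: now compute (1/5).
Reached (1/5) = 1. Collecting the sign flips along the way, the symbol is -1.

-1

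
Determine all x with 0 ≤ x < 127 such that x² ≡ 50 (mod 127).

47, 80

Since 127 ≡ 3 (mod 4), a square root of 50 is 50^((127+1)/4) = 50^32 mod 127.
Repeated squaring: 50^2≡87, 50^4≡76, 50^8≡61, 50^16≡38, 50^32≡47 (mod 127).
50^32 = 50^(32) ≡ 47 (mod 127).
Check: 47² = 2209 ≡ 50 (mod 127). The two roots are 47 and 80.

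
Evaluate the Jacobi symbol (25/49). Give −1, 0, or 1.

Reciprocity: 25 ≡ 1 and 49 ≡ 1 (mod 4), so (25/49) = +(49/25).
Reduce top mod 25: now compute (24/25).
Pull out 2^3: since 25 ≡ 1 (mod 8), (2/25) = +1, so (2/25)^3 = +1.
Reciprocity: 3 ≡ 3 and 25 ≡ 1 (mod 4), so (3/25) = +(25/3).
Reduce top mod 3: now compute (1/3).
Reached (1/3) = 1. Collecting the sign flips along the way, the symbol is +1.

1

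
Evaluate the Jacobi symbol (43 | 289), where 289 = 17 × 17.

Reciprocity: 43 ≡ 3 and 289 ≡ 1 (mod 4), so (43/289) = +(289/43).
Reduce top mod 43: now compute (31/43).
Reciprocity: 31 ≡ 3 and 43 ≡ 3 (mod 4), so (31/43) = −(43/31).
Reduce top mod 31: now compute (12/31).
Pull out 2^2: since 31 ≡ 7 (mod 8), (2/31) = +1, so (2/31)^2 = +1.
Reciprocity: 3 ≡ 3 and 31 ≡ 3 (mod 4), so (3/31) = −(31/3).
Reduce top mod 3: now compute (1/3).
Reached (1/3) = 1. Collecting the sign flips along the way, the symbol is +1.

1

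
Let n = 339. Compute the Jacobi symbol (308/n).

-1

Pull out 2^2: since 339 ≡ 3 (mod 8), (2/339) = -1, so (2/339)^2 = +1.
Reciprocity: 77 ≡ 1 and 339 ≡ 3 (mod 4), so (77/339) = +(339/77).
Reduce top mod 77: now compute (31/77).
Reciprocity: 31 ≡ 3 and 77 ≡ 1 (mod 4), so (31/77) = +(77/31).
Reduce top mod 31: now compute (15/31).
Reciprocity: 15 ≡ 3 and 31 ≡ 3 (mod 4), so (15/31) = −(31/15).
Reduce top mod 15: now compute (1/15).
Reached (1/15) = 1. Collecting the sign flips along the way, the symbol is -1.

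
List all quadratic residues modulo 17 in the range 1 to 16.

1, 2, 4, 8, 9, 13, 15, 16

Square k = 1,…,8 (k and 17−k give the same square):
1²=1, 2²=4, 3²=9, 4²=16, 5²≡8, 6²≡2, 7²≡15, 8²≡13 (mod 17).
So the quadratic residues mod 17 are {1, 2, 4, 8, 9, 13, 15, 16}.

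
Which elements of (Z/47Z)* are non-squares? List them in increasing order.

5 10 11 13 15 19 20 22 23 26 29 30 31 33 35 38 39 40 41 43 44 45 46

Square k = 1,…,23 (k and 47−k give the same square):
1²=1, 2²=4, 3²=9, 4²=16, 5²=25, 6²=36, 7²≡2, 8²≡17, 9²≡34, 10²≡6, 11²≡27, 12²≡3, 13²≡28, 14²≡8, 15²≡37, 16²≡21, 17²≡7, 18²≡42, 19²≡32, 20²≡24, 21²≡18, 22²≡14, 23²≡12 (mod 47).
The residues are {1, 2, 3, 4, 6, 7, 8, 9, 12, 14, 16, 17, 18, 21, 24, 25, 27, 28, 32, 34, 36, 37, 42}; the non-residues are the remaining 23 nonzero classes.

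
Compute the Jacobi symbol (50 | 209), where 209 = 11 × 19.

1

Pull out 2: since 209 ≡ 1 (mod 8), (2/209) = +1.
Reciprocity: 25 ≡ 1 and 209 ≡ 1 (mod 4), so (25/209) = +(209/25).
Reduce top mod 25: now compute (9/25).
Reciprocity: 9 ≡ 1 and 25 ≡ 1 (mod 4), so (9/25) = +(25/9).
Reduce top mod 9: now compute (7/9).
Reciprocity: 7 ≡ 3 and 9 ≡ 1 (mod 4), so (7/9) = +(9/7).
Reduce top mod 7: now compute (2/7).
Pull out 2: since 7 ≡ 7 (mod 8), (2/7) = +1.
Reached (1/7) = 1. Collecting the sign flips along the way, the symbol is +1.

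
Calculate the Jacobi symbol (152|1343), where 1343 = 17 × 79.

1

Pull out 2^3: since 1343 ≡ 7 (mod 8), (2/1343) = +1, so (2/1343)^3 = +1.
Reciprocity: 19 ≡ 3 and 1343 ≡ 3 (mod 4), so (19/1343) = −(1343/19).
Reduce top mod 19: now compute (13/19).
Reciprocity: 13 ≡ 1 and 19 ≡ 3 (mod 4), so (13/19) = +(19/13).
Reduce top mod 13: now compute (6/13).
Pull out 2: since 13 ≡ 5 (mod 8), (2/13) = -1.
Reciprocity: 3 ≡ 3 and 13 ≡ 1 (mod 4), so (3/13) = +(13/3).
Reduce top mod 3: now compute (1/3).
Reached (1/3) = 1. Collecting the sign flips along the way, the symbol is +1.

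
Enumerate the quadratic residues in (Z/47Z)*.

1,2,3,4,6,7,8,9,12,14,16,17,18,21,24,25,27,28,32,34,36,37,42

Square k = 1,…,23 (k and 47−k give the same square):
1²=1, 2²=4, 3²=9, 4²=16, 5²=25, 6²=36, 7²≡2, 8²≡17, 9²≡34, 10²≡6, 11²≡27, 12²≡3, 13²≡28, 14²≡8, 15²≡37, 16²≡21, 17²≡7, 18²≡42, 19²≡32, 20²≡24, 21²≡18, 22²≡14, 23²≡12 (mod 47).
So the quadratic residues mod 47 are {1, 2, 3, 4, 6, 7, 8, 9, 12, 14, 16, 17, 18, 21, 24, 25, 27, 28, 32, 34, 36, 37, 42}.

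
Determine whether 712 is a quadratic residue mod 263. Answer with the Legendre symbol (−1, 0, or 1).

First reduce: 712 ≡ 186 (mod 263).
Pull out 2: since 263 ≡ 7 (mod 8), (2/263) = +1.
Reciprocity: 93 ≡ 1 and 263 ≡ 3 (mod 4), so (93/263) = +(263/93).
Reduce top mod 93: now compute (77/93).
Reciprocity: 77 ≡ 1 and 93 ≡ 1 (mod 4), so (77/93) = +(93/77).
Reduce top mod 77: now compute (16/77).
Pull out 2^4: since 77 ≡ 5 (mod 8), (2/77) = -1, so (2/77)^4 = +1.
Reached (1/77) = 1. Collecting the sign flips along the way, the symbol is +1.

1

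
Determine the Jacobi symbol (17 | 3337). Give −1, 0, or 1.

Reciprocity: 17 ≡ 1 and 3337 ≡ 1 (mod 4), so (17/3337) = +(3337/17).
Reduce top mod 17: now compute (5/17).
Reciprocity: 5 ≡ 1 and 17 ≡ 1 (mod 4), so (5/17) = +(17/5).
Reduce top mod 5: now compute (2/5).
Pull out 2: since 5 ≡ 5 (mod 8), (2/5) = -1.
Reached (1/5) = 1. Collecting the sign flips along the way, the symbol is -1.

-1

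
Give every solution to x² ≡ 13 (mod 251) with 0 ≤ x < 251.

Since 251 ≡ 3 (mod 4), a square root of 13 is 13^((251+1)/4) = 13^63 mod 251.
Repeated squaring: 13^2≡169, 13^4≡198, 13^8≡48, 13^16≡45, 13^32≡17 (mod 251).
13^63 = 13^(32+16+8+4+2+1) ≡ 196 (mod 251).
Check: 196² = 38416 ≡ 13 (mod 251). The two roots are 55 and 196.

55, 196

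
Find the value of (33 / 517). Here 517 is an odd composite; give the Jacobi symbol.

0

Reciprocity: 33 ≡ 1 and 517 ≡ 1 (mod 4), so (33/517) = +(517/33).
Reduce top mod 33: now compute (22/33).
Pull out 2: since 33 ≡ 1 (mod 8), (2/33) = +1.
Reciprocity: 11 ≡ 3 and 33 ≡ 1 (mod 4), so (11/33) = +(33/11).
Reduce top mod 11: now compute (0/11).
Top reduces to 0: gcd > 1, so the symbol is 0.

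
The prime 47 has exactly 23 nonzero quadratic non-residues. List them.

Square k = 1,…,23 (k and 47−k give the same square):
1²=1, 2²=4, 3²=9, 4²=16, 5²=25, 6²=36, 7²≡2, 8²≡17, 9²≡34, 10²≡6, 11²≡27, 12²≡3, 13²≡28, 14²≡8, 15²≡37, 16²≡21, 17²≡7, 18²≡42, 19²≡32, 20²≡24, 21²≡18, 22²≡14, 23²≡12 (mod 47).
The residues are {1, 2, 3, 4, 6, 7, 8, 9, 12, 14, 16, 17, 18, 21, 24, 25, 27, 28, 32, 34, 36, 37, 42}; the non-residues are the remaining 23 nonzero classes.

5, 10, 11, 13, 15, 19, 20, 22, 23, 26, 29, 30, 31, 33, 35, 38, 39, 40, 41, 43, 44, 45, 46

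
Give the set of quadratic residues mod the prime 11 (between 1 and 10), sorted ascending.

1,3,4,5,9

Square k = 1,…,5 (k and 11−k give the same square):
1²=1, 2²=4, 3²=9, 4²≡5, 5²≡3 (mod 11).
So the quadratic residues mod 11 are {1, 3, 4, 5, 9}.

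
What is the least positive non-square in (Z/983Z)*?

(2/983) = +1, so 2 is a residue.
(3/983) = +1, so 3 is a residue.
(4/983) = +1, so 4 is a residue.
(5/983) = −1, so 5 is the smallest positive non-residue mod 983.

5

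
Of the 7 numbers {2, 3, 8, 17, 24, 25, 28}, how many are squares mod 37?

(2/37) = -1 → non-residue.
(3/37) = +1 → QR.
(8/37) = -1 → non-residue.
(17/37) = -1 → non-residue.
(24/37) = -1 → non-residue.
(25/37) = +1 → QR.
(28/37) = +1 → QR.
Total quadratic residues among the 7: 3.

3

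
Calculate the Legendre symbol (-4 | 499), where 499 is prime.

-1

First reduce: -4 ≡ 495 (mod 499).
Reciprocity: 495 ≡ 3 and 499 ≡ 3 (mod 4), so (495/499) = −(499/495).
Reduce top mod 495: now compute (4/495).
Pull out 2^2: since 495 ≡ 7 (mod 8), (2/495) = +1, so (2/495)^2 = +1.
Reached (1/495) = 1. Collecting the sign flips along the way, the symbol is -1.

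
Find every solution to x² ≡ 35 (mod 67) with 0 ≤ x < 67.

Since 67 ≡ 3 (mod 4), a square root of 35 is 35^((67+1)/4) = 35^17 mod 67.
Repeated squaring: 35^2≡19, 35^4≡26, 35^8≡6, 35^16≡36 (mod 67).
35^17 = 35^(16+1) ≡ 54 (mod 67).
Check: 54² = 2916 ≡ 35 (mod 67). The two roots are 13 and 54.

13, 54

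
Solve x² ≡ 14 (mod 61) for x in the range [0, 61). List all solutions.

61 ≡ 1 (mod 4), so we find a root by search.
Trying successive values, 21² = 441 ≡ 14 (mod 61). The other root is 61 − 21 = 40.

21, 40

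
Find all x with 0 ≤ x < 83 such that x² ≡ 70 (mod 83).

Since 83 ≡ 3 (mod 4), a square root of 70 is 70^((83+1)/4) = 70^21 mod 83.
Repeated squaring: 70^2≡3, 70^4≡9, 70^8≡81, 70^16≡4 (mod 83).
70^21 = 70^(16+4+1) ≡ 30 (mod 83).
Check: 30² = 900 ≡ 70 (mod 83). The two roots are 30 and 53.

30, 53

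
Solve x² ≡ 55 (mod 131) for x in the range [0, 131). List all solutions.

Since 131 ≡ 3 (mod 4), a square root of 55 is 55^((131+1)/4) = 55^33 mod 131.
Repeated squaring: 55^2≡12, 55^4≡13, 55^8≡38, 55^16≡3, 55^32≡9 (mod 131).
55^33 = 55^(32+1) ≡ 102 (mod 131).
Check: 102² = 10404 ≡ 55 (mod 131). The two roots are 29 and 102.

29, 102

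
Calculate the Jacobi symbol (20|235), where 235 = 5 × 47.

0

Pull out 2^2: since 235 ≡ 3 (mod 8), (2/235) = -1, so (2/235)^2 = +1.
Reciprocity: 5 ≡ 1 and 235 ≡ 3 (mod 4), so (5/235) = +(235/5).
Reduce top mod 5: now compute (0/5).
Top reduces to 0: gcd > 1, so the symbol is 0.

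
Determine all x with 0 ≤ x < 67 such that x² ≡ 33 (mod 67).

10, 57

Since 67 ≡ 3 (mod 4), a square root of 33 is 33^((67+1)/4) = 33^17 mod 67.
Repeated squaring: 33^2≡17, 33^4≡21, 33^8≡39, 33^16≡47 (mod 67).
33^17 = 33^(16+1) ≡ 10 (mod 67).
Check: 10² = 100 ≡ 33 (mod 67). The two roots are 10 and 57.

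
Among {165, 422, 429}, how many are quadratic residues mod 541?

1

(165/541) = -1 → non-residue.
(422/541) = -1 → non-residue.
(429/541) = +1 → QR.
Total quadratic residues among the 3: 1.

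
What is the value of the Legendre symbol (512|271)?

1

First reduce: 512 ≡ 241 (mod 271).
Reciprocity: 241 ≡ 1 and 271 ≡ 3 (mod 4), so (241/271) = +(271/241).
Reduce top mod 241: now compute (30/241).
Pull out 2: since 241 ≡ 1 (mod 8), (2/241) = +1.
Reciprocity: 15 ≡ 3 and 241 ≡ 1 (mod 4), so (15/241) = +(241/15).
Reduce top mod 15: now compute (1/15).
Reached (1/15) = 1. Collecting the sign flips along the way, the symbol is +1.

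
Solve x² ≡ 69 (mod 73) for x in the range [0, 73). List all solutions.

19, 54

73 ≡ 1 (mod 4), so we find a root by search.
Trying successive values, 19² = 361 ≡ 69 (mod 73). The other root is 73 − 19 = 54.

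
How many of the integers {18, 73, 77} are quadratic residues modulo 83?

(18/83) = -1 → non-residue.
(73/83) = -1 → non-residue.
(77/83) = +1 → QR.
Total quadratic residues among the 3: 1.

1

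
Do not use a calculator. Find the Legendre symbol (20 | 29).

Pull out 2^2: since 29 ≡ 5 (mod 8), (2/29) = -1, so (2/29)^2 = +1.
Reciprocity: 5 ≡ 1 and 29 ≡ 1 (mod 4), so (5/29) = +(29/5).
Reduce top mod 5: now compute (4/5).
Pull out 2^2: since 5 ≡ 5 (mod 8), (2/5) = -1, so (2/5)^2 = +1.
Reached (1/5) = 1. Collecting the sign flips along the way, the symbol is +1.

1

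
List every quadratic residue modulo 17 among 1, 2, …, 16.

Square k = 1,…,8 (k and 17−k give the same square):
1²=1, 2²=4, 3²=9, 4²=16, 5²≡8, 6²≡2, 7²≡15, 8²≡13 (mod 17).
So the quadratic residues mod 17 are {1, 2, 4, 8, 9, 13, 15, 16}.

1,2,4,8,9,13,15,16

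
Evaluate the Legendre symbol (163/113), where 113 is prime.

1

Euler's criterion: (163/113) ≡ 50^56 (mod 113).
50^2 ≡ 14 (mod 113)
50^4 ≡ 83 (mod 113)
50^8 ≡ 109 (mod 113)
50^16 ≡ 16 (mod 113)
50^32 ≡ 30 (mod 113)
50^56 = 50^(32+16+8) ≡ 1 (mod 113).
Result is 1, so (163/113) = 1.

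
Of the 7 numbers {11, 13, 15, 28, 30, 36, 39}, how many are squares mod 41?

(11/41) = -1 → non-residue.
(13/41) = -1 → non-residue.
(15/41) = -1 → non-residue.
(28/41) = -1 → non-residue.
(30/41) = -1 → non-residue.
(36/41) = +1 → QR.
(39/41) = +1 → QR.
Total quadratic residues among the 7: 2.

2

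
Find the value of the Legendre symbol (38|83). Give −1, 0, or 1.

Pull out 2: since 83 ≡ 3 (mod 8), (2/83) = -1.
Reciprocity: 19 ≡ 3 and 83 ≡ 3 (mod 4), so (19/83) = −(83/19).
Reduce top mod 19: now compute (7/19).
Reciprocity: 7 ≡ 3 and 19 ≡ 3 (mod 4), so (7/19) = −(19/7).
Reduce top mod 7: now compute (5/7).
Reciprocity: 5 ≡ 1 and 7 ≡ 3 (mod 4), so (5/7) = +(7/5).
Reduce top mod 5: now compute (2/5).
Pull out 2: since 5 ≡ 5 (mod 8), (2/5) = -1.
Reached (1/5) = 1. Collecting the sign flips along the way, the symbol is +1.

1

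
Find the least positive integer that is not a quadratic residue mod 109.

(2/109) = −1, so 2 is the smallest positive non-residue mod 109.

2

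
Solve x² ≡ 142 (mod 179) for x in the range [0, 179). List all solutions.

Since 179 ≡ 3 (mod 4), a square root of 142 is 142^((179+1)/4) = 142^45 mod 179.
Repeated squaring: 142^2≡116, 142^4≡31, 142^8≡66, 142^16≡60, 142^32≡20 (mod 179).
142^45 = 142^(32+8+4+1) ≡ 121 (mod 179).
Check: 121² = 14641 ≡ 142 (mod 179). The two roots are 58 and 121.

58, 121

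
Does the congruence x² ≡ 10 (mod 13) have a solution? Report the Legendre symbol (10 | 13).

1

Pull out 2: since 13 ≡ 5 (mod 8), (2/13) = -1.
Reciprocity: 5 ≡ 1 and 13 ≡ 1 (mod 4), so (5/13) = +(13/5).
Reduce top mod 5: now compute (3/5).
Reciprocity: 3 ≡ 3 and 5 ≡ 1 (mod 4), so (3/5) = +(5/3).
Reduce top mod 3: now compute (2/3).
Pull out 2: since 3 ≡ 3 (mod 8), (2/3) = -1.
Reached (1/3) = 1. Collecting the sign flips along the way, the symbol is +1.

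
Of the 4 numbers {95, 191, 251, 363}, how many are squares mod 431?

2

(95/431) = +1 → QR.
(191/431) = -1 → non-residue.
(251/431) = -1 → non-residue.
(363/431) = +1 → QR.
Total quadratic residues among the 4: 2.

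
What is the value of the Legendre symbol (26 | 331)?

Pull out 2: since 331 ≡ 3 (mod 8), (2/331) = -1.
Reciprocity: 13 ≡ 1 and 331 ≡ 3 (mod 4), so (13/331) = +(331/13).
Reduce top mod 13: now compute (6/13).
Pull out 2: since 13 ≡ 5 (mod 8), (2/13) = -1.
Reciprocity: 3 ≡ 3 and 13 ≡ 1 (mod 4), so (3/13) = +(13/3).
Reduce top mod 3: now compute (1/3).
Reached (1/3) = 1. Collecting the sign flips along the way, the symbol is +1.

1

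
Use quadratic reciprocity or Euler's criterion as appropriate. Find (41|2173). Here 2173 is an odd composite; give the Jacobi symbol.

Reciprocity: 41 ≡ 1 and 2173 ≡ 1 (mod 4), so (41/2173) = +(2173/41).
Reduce top mod 41: now compute (0/41).
Top reduces to 0: gcd > 1, so the symbol is 0.

0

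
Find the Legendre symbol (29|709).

Reciprocity: 29 ≡ 1 and 709 ≡ 1 (mod 4), so (29/709) = +(709/29).
Reduce top mod 29: now compute (13/29).
Reciprocity: 13 ≡ 1 and 29 ≡ 1 (mod 4), so (13/29) = +(29/13).
Reduce top mod 13: now compute (3/13).
Reciprocity: 3 ≡ 3 and 13 ≡ 1 (mod 4), so (3/13) = +(13/3).
Reduce top mod 3: now compute (1/3).
Reached (1/3) = 1. Collecting the sign flips along the way, the symbol is +1.

1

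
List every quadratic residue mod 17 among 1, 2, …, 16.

1 2 4 8 9 13 15 16

Square k = 1,…,8 (k and 17−k give the same square):
1²=1, 2²=4, 3²=9, 4²=16, 5²≡8, 6²≡2, 7²≡15, 8²≡13 (mod 17).
So the quadratic residues mod 17 are {1, 2, 4, 8, 9, 13, 15, 16}.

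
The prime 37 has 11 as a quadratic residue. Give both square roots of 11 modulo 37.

37 ≡ 1 (mod 4), so we find a root by search.
Trying successive values, 14² = 196 ≡ 11 (mod 37). The other root is 37 − 14 = 23.

14, 23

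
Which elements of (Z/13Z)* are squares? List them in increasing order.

1,3,4,9,10,12

Square k = 1,…,6 (k and 13−k give the same square):
1²=1, 2²=4, 3²=9, 4²≡3, 5²≡12, 6²≡10 (mod 13).
So the quadratic residues mod 13 are {1, 3, 4, 9, 10, 12}.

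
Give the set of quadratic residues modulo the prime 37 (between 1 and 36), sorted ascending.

1, 3, 4, 7, 9, 10, 11, 12, 16, 21, 25, 26, 27, 28, 30, 33, 34, 36

Square k = 1,…,18 (k and 37−k give the same square):
1²=1, 2²=4, 3²=9, 4²=16, 5²=25, 6²=36, 7²≡12, 8²≡27, 9²≡7, 10²≡26, 11²≡10, 12²≡33, 13²≡21, 14²≡11, 15²≡3, 16²≡34, 17²≡30, 18²≡28 (mod 37).
So the quadratic residues mod 37 are {1, 3, 4, 7, 9, 10, 11, 12, 16, 21, 25, 26, 27, 28, 30, 33, 34, 36}.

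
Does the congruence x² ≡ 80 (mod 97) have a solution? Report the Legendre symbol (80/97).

Pull out 2^4: since 97 ≡ 1 (mod 8), (2/97) = +1, so (2/97)^4 = +1.
Reciprocity: 5 ≡ 1 and 97 ≡ 1 (mod 4), so (5/97) = +(97/5).
Reduce top mod 5: now compute (2/5).
Pull out 2: since 5 ≡ 5 (mod 8), (2/5) = -1.
Reached (1/5) = 1. Collecting the sign flips along the way, the symbol is -1.

-1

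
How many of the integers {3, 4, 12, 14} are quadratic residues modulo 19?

1

(3/19) = -1 → non-residue.
(4/19) = +1 → QR.
(12/19) = -1 → non-residue.
(14/19) = -1 → non-residue.
Total quadratic residues among the 4: 1.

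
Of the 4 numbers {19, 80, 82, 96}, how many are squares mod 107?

1

(19/107) = +1 → QR.
(80/107) = -1 → non-residue.
(82/107) = -1 → non-residue.
(96/107) = -1 → non-residue.
Total quadratic residues among the 4: 1.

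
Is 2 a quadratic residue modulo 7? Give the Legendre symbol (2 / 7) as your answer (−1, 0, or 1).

1

Pull out 2: since 7 ≡ 7 (mod 8), (2/7) = +1.
Reached (1/7) = 1. Collecting the sign flips along the way, the symbol is +1.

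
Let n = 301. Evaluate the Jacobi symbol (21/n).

Reciprocity: 21 ≡ 1 and 301 ≡ 1 (mod 4), so (21/301) = +(301/21).
Reduce top mod 21: now compute (7/21).
Reciprocity: 7 ≡ 3 and 21 ≡ 1 (mod 4), so (7/21) = +(21/7).
Reduce top mod 7: now compute (0/7).
Top reduces to 0: gcd > 1, so the symbol is 0.

0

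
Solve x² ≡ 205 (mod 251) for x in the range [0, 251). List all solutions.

74, 177

Since 251 ≡ 3 (mod 4), a square root of 205 is 205^((251+1)/4) = 205^63 mod 251.
Repeated squaring: 205^2≡108, 205^4≡118, 205^8≡119, 205^16≡105, 205^32≡232 (mod 251).
205^63 = 205^(32+16+8+4+2+1) ≡ 74 (mod 251).
Check: 74² = 5476 ≡ 205 (mod 251). The two roots are 74 and 177.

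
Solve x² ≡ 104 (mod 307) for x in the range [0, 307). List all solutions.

59, 248

Since 307 ≡ 3 (mod 4), a square root of 104 is 104^((307+1)/4) = 104^77 mod 307.
Repeated squaring: 104^2≡71, 104^4≡129, 104^8≡63, 104^16≡285, 104^32≡177, 104^64≡15 (mod 307).
104^77 = 104^(64+8+4+1) ≡ 248 (mod 307).
Check: 248² = 61504 ≡ 104 (mod 307). The two roots are 59 and 248.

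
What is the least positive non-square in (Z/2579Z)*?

2

(2/2579) = −1, so 2 is the smallest positive non-residue mod 2579.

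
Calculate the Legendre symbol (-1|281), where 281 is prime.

First reduce: -1 ≡ 280 (mod 281).
Pull out 2^3: since 281 ≡ 1 (mod 8), (2/281) = +1, so (2/281)^3 = +1.
Reciprocity: 35 ≡ 3 and 281 ≡ 1 (mod 4), so (35/281) = +(281/35).
Reduce top mod 35: now compute (1/35).
Reached (1/35) = 1. Collecting the sign flips along the way, the symbol is +1.

1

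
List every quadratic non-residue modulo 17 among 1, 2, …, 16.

Square k = 1,…,8 (k and 17−k give the same square):
1²=1, 2²=4, 3²=9, 4²=16, 5²≡8, 6²≡2, 7²≡15, 8²≡13 (mod 17).
The residues are {1, 2, 4, 8, 9, 13, 15, 16}; the non-residues are the remaining 8 nonzero classes.

3 5 6 7 10 11 12 14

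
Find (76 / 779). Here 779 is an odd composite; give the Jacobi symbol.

0

Pull out 2^2: since 779 ≡ 3 (mod 8), (2/779) = -1, so (2/779)^2 = +1.
Reciprocity: 19 ≡ 3 and 779 ≡ 3 (mod 4), so (19/779) = −(779/19).
Reduce top mod 19: now compute (0/19).
Top reduces to 0: gcd > 1, so the symbol is 0.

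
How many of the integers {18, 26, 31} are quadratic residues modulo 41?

2

(18/41) = +1 → QR.
(26/41) = -1 → non-residue.
(31/41) = +1 → QR.
Total quadratic residues among the 3: 2.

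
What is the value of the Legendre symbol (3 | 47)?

Reciprocity: 3 ≡ 3 and 47 ≡ 3 (mod 4), so (3/47) = −(47/3).
Reduce top mod 3: now compute (2/3).
Pull out 2: since 3 ≡ 3 (mod 8), (2/3) = -1.
Reached (1/3) = 1. Collecting the sign flips along the way, the symbol is +1.

1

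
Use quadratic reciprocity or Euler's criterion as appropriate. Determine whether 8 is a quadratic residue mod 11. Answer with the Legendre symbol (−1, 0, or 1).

Euler's criterion: (8/11) ≡ 8^5 (mod 11).
8^2 ≡ 9 (mod 11)
8^4 ≡ 4 (mod 11)
8^5 = 8^(4+1) ≡ 10 (mod 11).
Result is 10 ≡ −1, so (8/11) = −1.

-1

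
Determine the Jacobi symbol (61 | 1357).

Reciprocity: 61 ≡ 1 and 1357 ≡ 1 (mod 4), so (61/1357) = +(1357/61).
Reduce top mod 61: now compute (15/61).
Reciprocity: 15 ≡ 3 and 61 ≡ 1 (mod 4), so (15/61) = +(61/15).
Reduce top mod 15: now compute (1/15).
Reached (1/15) = 1. Collecting the sign flips along the way, the symbol is +1.

1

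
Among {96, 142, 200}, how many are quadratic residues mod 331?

(96/331) = +1 → QR.
(142/331) = -1 → non-residue.
(200/331) = -1 → non-residue.
Total quadratic residues among the 3: 1.

1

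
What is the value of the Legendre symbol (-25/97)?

1

First reduce: -25 ≡ 72 (mod 97).
Pull out 2^3: since 97 ≡ 1 (mod 8), (2/97) = +1, so (2/97)^3 = +1.
Reciprocity: 9 ≡ 1 and 97 ≡ 1 (mod 4), so (9/97) = +(97/9).
Reduce top mod 9: now compute (7/9).
Reciprocity: 7 ≡ 3 and 9 ≡ 1 (mod 4), so (7/9) = +(9/7).
Reduce top mod 7: now compute (2/7).
Pull out 2: since 7 ≡ 7 (mod 8), (2/7) = +1.
Reached (1/7) = 1. Collecting the sign flips along the way, the symbol is +1.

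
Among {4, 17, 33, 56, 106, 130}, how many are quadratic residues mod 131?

(4/131) = +1 → QR.
(17/131) = -1 → non-residue.
(33/131) = +1 → QR.
(56/131) = -1 → non-residue.
(106/131) = -1 → non-residue.
(130/131) = -1 → non-residue.
Total quadratic residues among the 6: 2.

2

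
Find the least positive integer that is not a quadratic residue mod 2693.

(2/2693) = −1, so 2 is the smallest positive non-residue mod 2693.

2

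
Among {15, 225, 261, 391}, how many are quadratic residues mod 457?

(15/457) = -1 → non-residue.
(225/457) = +1 → QR.
(261/457) = +1 → QR.
(391/457) = -1 → non-residue.
Total quadratic residues among the 4: 2.

2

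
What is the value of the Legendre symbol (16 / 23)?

Pull out 2^4: since 23 ≡ 7 (mod 8), (2/23) = +1, so (2/23)^4 = +1.
Reached (1/23) = 1. Collecting the sign flips along the way, the symbol is +1.

1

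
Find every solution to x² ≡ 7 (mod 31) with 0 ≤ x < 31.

Since 31 ≡ 3 (mod 4), a square root of 7 is 7^((31+1)/4) = 7^8 mod 31.
Repeated squaring: 7^2≡18, 7^4≡14, 7^8≡10 (mod 31).
7^8 = 7^(8) ≡ 10 (mod 31).
Check: 10² = 100 ≡ 7 (mod 31). The two roots are 10 and 21.

10, 21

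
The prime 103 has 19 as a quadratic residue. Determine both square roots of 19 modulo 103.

15, 88

Since 103 ≡ 3 (mod 4), a square root of 19 is 19^((103+1)/4) = 19^26 mod 103.
Repeated squaring: 19^2≡52, 19^4≡26, 19^8≡58, 19^16≡68 (mod 103).
19^26 = 19^(16+8+2) ≡ 15 (mod 103).
Check: 15² = 225 ≡ 19 (mod 103). The two roots are 15 and 88.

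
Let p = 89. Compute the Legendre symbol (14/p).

Euler's criterion: (14/89) ≡ 14^44 (mod 89).
14^2 ≡ 18 (mod 89)
14^4 ≡ 57 (mod 89)
14^8 ≡ 45 (mod 89)
14^16 ≡ 67 (mod 89)
14^32 ≡ 39 (mod 89)
14^44 = 14^(32+8+4) ≡ 88 (mod 89).
Result is 88 ≡ −1, so (14/89) = −1.

-1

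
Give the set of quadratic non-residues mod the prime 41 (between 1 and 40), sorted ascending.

Square k = 1,…,20 (k and 41−k give the same square):
1²=1, 2²=4, 3²=9, 4²=16, 5²=25, 6²=36, 7²≡8, 8²≡23, 9²≡40, 10²≡18, 11²≡39, 12²≡21, 13²≡5, 14²≡32, 15²≡20, 16²≡10, 17²≡2, 18²≡37, 19²≡33, 20²≡31 (mod 41).
The residues are {1, 2, 4, 5, 8, 9, 10, 16, 18, 20, 21, 23, 25, 31, 32, 33, 36, 37, 39, 40}; the non-residues are the remaining 20 nonzero classes.

3,6,7,11,12,13,14,15,17,19,22,24,26,27,28,29,30,34,35,38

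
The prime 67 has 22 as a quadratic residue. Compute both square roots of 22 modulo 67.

Since 67 ≡ 3 (mod 4), a square root of 22 is 22^((67+1)/4) = 22^17 mod 67.
Repeated squaring: 22^2≡15, 22^4≡24, 22^8≡40, 22^16≡59 (mod 67).
22^17 = 22^(16+1) ≡ 25 (mod 67).
Check: 25² = 625 ≡ 22 (mod 67). The two roots are 25 and 42.

25, 42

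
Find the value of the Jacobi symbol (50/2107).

Pull out 2: since 2107 ≡ 3 (mod 8), (2/2107) = -1.
Reciprocity: 25 ≡ 1 and 2107 ≡ 3 (mod 4), so (25/2107) = +(2107/25).
Reduce top mod 25: now compute (7/25).
Reciprocity: 7 ≡ 3 and 25 ≡ 1 (mod 4), so (7/25) = +(25/7).
Reduce top mod 7: now compute (4/7).
Pull out 2^2: since 7 ≡ 7 (mod 8), (2/7) = +1, so (2/7)^2 = +1.
Reached (1/7) = 1. Collecting the sign flips along the way, the symbol is -1.

-1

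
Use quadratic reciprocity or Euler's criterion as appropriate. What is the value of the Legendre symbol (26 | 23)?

First reduce: 26 ≡ 3 (mod 23).
Reciprocity: 3 ≡ 3 and 23 ≡ 3 (mod 4), so (3/23) = −(23/3).
Reduce top mod 3: now compute (2/3).
Pull out 2: since 3 ≡ 3 (mod 8), (2/3) = -1.
Reached (1/3) = 1. Collecting the sign flips along the way, the symbol is +1.

1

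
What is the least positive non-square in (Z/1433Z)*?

3

(2/1433) = +1, so 2 is a residue.
(3/1433) = −1, so 3 is the smallest positive non-residue mod 1433.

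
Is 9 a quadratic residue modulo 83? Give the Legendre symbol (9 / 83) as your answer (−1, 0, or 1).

Euler's criterion: (9/83) ≡ 9^41 (mod 83).
9^2 ≡ 81 (mod 83)
9^4 ≡ 4 (mod 83)
9^8 ≡ 16 (mod 83)
9^16 ≡ 7 (mod 83)
9^32 ≡ 49 (mod 83)
9^41 = 9^(32+8+1) ≡ 1 (mod 83).
Result is 1, so (9/83) = 1.

1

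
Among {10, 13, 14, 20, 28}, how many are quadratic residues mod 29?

(10/29) = -1 → non-residue.
(13/29) = +1 → QR.
(14/29) = -1 → non-residue.
(20/29) = +1 → QR.
(28/29) = +1 → QR.
Total quadratic residues among the 5: 3.

3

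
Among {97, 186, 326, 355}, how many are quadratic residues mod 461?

(97/461) = +1 → QR.
(186/461) = -1 → non-residue.
(326/461) = -1 → non-residue.
(355/461) = -1 → non-residue.
Total quadratic residues among the 4: 1.

1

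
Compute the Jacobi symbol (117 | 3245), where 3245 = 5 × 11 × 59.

Reciprocity: 117 ≡ 1 and 3245 ≡ 1 (mod 4), so (117/3245) = +(3245/117).
Reduce top mod 117: now compute (86/117).
Pull out 2: since 117 ≡ 5 (mod 8), (2/117) = -1.
Reciprocity: 43 ≡ 3 and 117 ≡ 1 (mod 4), so (43/117) = +(117/43).
Reduce top mod 43: now compute (31/43).
Reciprocity: 31 ≡ 3 and 43 ≡ 3 (mod 4), so (31/43) = −(43/31).
Reduce top mod 31: now compute (12/31).
Pull out 2^2: since 31 ≡ 7 (mod 8), (2/31) = +1, so (2/31)^2 = +1.
Reciprocity: 3 ≡ 3 and 31 ≡ 3 (mod 4), so (3/31) = −(31/3).
Reduce top mod 3: now compute (1/3).
Reached (1/3) = 1. Collecting the sign flips along the way, the symbol is -1.

-1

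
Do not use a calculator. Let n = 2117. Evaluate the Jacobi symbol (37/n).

-1

Reciprocity: 37 ≡ 1 and 2117 ≡ 1 (mod 4), so (37/2117) = +(2117/37).
Reduce top mod 37: now compute (8/37).
Pull out 2^3: since 37 ≡ 5 (mod 8), (2/37) = -1, so (2/37)^3 = -1.
Reached (1/37) = 1. Collecting the sign flips along the way, the symbol is -1.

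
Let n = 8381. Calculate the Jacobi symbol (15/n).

-1

Reciprocity: 15 ≡ 3 and 8381 ≡ 1 (mod 4), so (15/8381) = +(8381/15).
Reduce top mod 15: now compute (11/15).
Reciprocity: 11 ≡ 3 and 15 ≡ 3 (mod 4), so (11/15) = −(15/11).
Reduce top mod 11: now compute (4/11).
Pull out 2^2: since 11 ≡ 3 (mod 8), (2/11) = -1, so (2/11)^2 = +1.
Reached (1/11) = 1. Collecting the sign flips along the way, the symbol is -1.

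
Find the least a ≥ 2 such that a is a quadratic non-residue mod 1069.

(2/1069) = −1, so 2 is the smallest positive non-residue mod 1069.

2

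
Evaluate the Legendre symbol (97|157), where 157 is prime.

Reciprocity: 97 ≡ 1 and 157 ≡ 1 (mod 4), so (97/157) = +(157/97).
Reduce top mod 97: now compute (60/97).
Pull out 2^2: since 97 ≡ 1 (mod 8), (2/97) = +1, so (2/97)^2 = +1.
Reciprocity: 15 ≡ 3 and 97 ≡ 1 (mod 4), so (15/97) = +(97/15).
Reduce top mod 15: now compute (7/15).
Reciprocity: 7 ≡ 3 and 15 ≡ 3 (mod 4), so (7/15) = −(15/7).
Reduce top mod 7: now compute (1/7).
Reached (1/7) = 1. Collecting the sign flips along the way, the symbol is -1.

-1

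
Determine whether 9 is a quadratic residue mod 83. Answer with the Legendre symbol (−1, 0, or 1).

1

Reciprocity: 9 ≡ 1 and 83 ≡ 3 (mod 4), so (9/83) = +(83/9).
Reduce top mod 9: now compute (2/9).
Pull out 2: since 9 ≡ 1 (mod 8), (2/9) = +1.
Reached (1/9) = 1. Collecting the sign flips along the way, the symbol is +1.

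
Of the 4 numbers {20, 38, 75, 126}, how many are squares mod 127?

1

(20/127) = -1 → non-residue.
(38/127) = +1 → QR.
(75/127) = -1 → non-residue.
(126/127) = -1 → non-residue.
Total quadratic residues among the 4: 1.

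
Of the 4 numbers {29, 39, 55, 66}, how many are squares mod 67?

3

(29/67) = +1 → QR.
(39/67) = +1 → QR.
(55/67) = +1 → QR.
(66/67) = -1 → non-residue.
Total quadratic residues among the 4: 3.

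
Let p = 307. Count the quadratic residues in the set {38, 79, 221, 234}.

2

(38/307) = -1 → non-residue.
(79/307) = +1 → QR.
(221/307) = -1 → non-residue.
(234/307) = +1 → QR.
Total quadratic residues among the 4: 2.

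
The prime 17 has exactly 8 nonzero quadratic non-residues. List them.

Square k = 1,…,8 (k and 17−k give the same square):
1²=1, 2²=4, 3²=9, 4²=16, 5²≡8, 6²≡2, 7²≡15, 8²≡13 (mod 17).
The residues are {1, 2, 4, 8, 9, 13, 15, 16}; the non-residues are the remaining 8 nonzero classes.

3,5,6,7,10,11,12,14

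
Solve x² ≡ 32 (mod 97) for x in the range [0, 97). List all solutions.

97 ≡ 1 (mod 4), so we find a root by search.
Trying successive values, 41² = 1681 ≡ 32 (mod 97). The other root is 97 − 41 = 56.

41, 56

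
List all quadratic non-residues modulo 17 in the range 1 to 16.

3 5 6 7 10 11 12 14

Square k = 1,…,8 (k and 17−k give the same square):
1²=1, 2²=4, 3²=9, 4²=16, 5²≡8, 6²≡2, 7²≡15, 8²≡13 (mod 17).
The residues are {1, 2, 4, 8, 9, 13, 15, 16}; the non-residues are the remaining 8 nonzero classes.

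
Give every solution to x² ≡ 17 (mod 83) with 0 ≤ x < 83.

10, 73

Since 83 ≡ 3 (mod 4), a square root of 17 is 17^((83+1)/4) = 17^21 mod 83.
Repeated squaring: 17^2≡40, 17^4≡23, 17^8≡31, 17^16≡48 (mod 83).
17^21 = 17^(16+4+1) ≡ 10 (mod 83).
Check: 10² = 100 ≡ 17 (mod 83). The two roots are 10 and 73.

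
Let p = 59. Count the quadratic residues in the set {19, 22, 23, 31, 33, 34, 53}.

3

(19/59) = +1 → QR.
(22/59) = +1 → QR.
(23/59) = -1 → non-residue.
(31/59) = -1 → non-residue.
(33/59) = -1 → non-residue.
(34/59) = -1 → non-residue.
(53/59) = +1 → QR.
Total quadratic residues among the 7: 3.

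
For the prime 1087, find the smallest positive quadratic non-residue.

(2/1087) = +1, so 2 is a residue.
(3/1087) = −1, so 3 is the smallest positive non-residue mod 1087.

3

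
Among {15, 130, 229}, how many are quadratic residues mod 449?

1

(15/449) = -1 → non-residue.
(130/449) = -1 → non-residue.
(229/449) = +1 → QR.
Total quadratic residues among the 3: 1.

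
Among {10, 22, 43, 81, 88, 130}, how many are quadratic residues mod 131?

2

(10/131) = -1 → non-residue.
(22/131) = -1 → non-residue.
(43/131) = +1 → QR.
(81/131) = +1 → QR.
(88/131) = -1 → non-residue.
(130/131) = -1 → non-residue.
Total quadratic residues among the 6: 2.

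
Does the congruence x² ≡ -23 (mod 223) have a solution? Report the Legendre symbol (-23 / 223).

First reduce: -23 ≡ 200 (mod 223).
Pull out 2^3: since 223 ≡ 7 (mod 8), (2/223) = +1, so (2/223)^3 = +1.
Reciprocity: 25 ≡ 1 and 223 ≡ 3 (mod 4), so (25/223) = +(223/25).
Reduce top mod 25: now compute (23/25).
Reciprocity: 23 ≡ 3 and 25 ≡ 1 (mod 4), so (23/25) = +(25/23).
Reduce top mod 23: now compute (2/23).
Pull out 2: since 23 ≡ 7 (mod 8), (2/23) = +1.
Reached (1/23) = 1. Collecting the sign flips along the way, the symbol is +1.

1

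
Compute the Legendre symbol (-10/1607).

1

First reduce: -10 ≡ 1597 (mod 1607).
Reciprocity: 1597 ≡ 1 and 1607 ≡ 3 (mod 4), so (1597/1607) = +(1607/1597).
Reduce top mod 1597: now compute (10/1597).
Pull out 2: since 1597 ≡ 5 (mod 8), (2/1597) = -1.
Reciprocity: 5 ≡ 1 and 1597 ≡ 1 (mod 4), so (5/1597) = +(1597/5).
Reduce top mod 5: now compute (2/5).
Pull out 2: since 5 ≡ 5 (mod 8), (2/5) = -1.
Reached (1/5) = 1. Collecting the sign flips along the way, the symbol is +1.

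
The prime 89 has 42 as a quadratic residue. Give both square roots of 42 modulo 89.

89 ≡ 1 (mod 4), so we find a root by search.
Trying successive values, 24² = 576 ≡ 42 (mod 89). The other root is 89 − 24 = 65.

24, 65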